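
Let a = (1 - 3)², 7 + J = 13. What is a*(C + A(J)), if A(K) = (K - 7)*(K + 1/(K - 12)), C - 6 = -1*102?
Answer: -1222/3 ≈ -407.33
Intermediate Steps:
C = -96 (C = 6 - 1*102 = 6 - 102 = -96)
J = 6 (J = -7 + 13 = 6)
A(K) = (-7 + K)*(K + 1/(-12 + K))
a = 4 (a = (-2)² = 4)
a*(C + A(J)) = 4*(-96 + (-7 + 6³ - 19*6² + 85*6)/(-12 + 6)) = 4*(-96 + (-7 + 216 - 19*36 + 510)/(-6)) = 4*(-96 - (-7 + 216 - 684 + 510)/6) = 4*(-96 - ⅙*35) = 4*(-96 - 35/6) = 4*(-611/6) = -1222/3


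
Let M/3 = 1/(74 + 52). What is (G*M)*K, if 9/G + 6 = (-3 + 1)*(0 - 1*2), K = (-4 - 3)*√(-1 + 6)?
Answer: 3*√5/4 ≈ 1.6771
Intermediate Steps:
K = -7*√5 ≈ -15.652
G = -9/2 (G = 9/(-6 + (-3 + 1)*(0 - 1*2)) = 9/(-6 - 2*(0 - 2)) = 9/(-6 - 2*(-2)) = 9/(-6 + 4) = 9/(-2) = 9*(-½) = -9/2 ≈ -4.5000)
M = 1/42 (M = 3/(74 + 52) = 3/126 = 3*(1/126) = 1/42 ≈ 0.023810)
(G*M)*K = (-9/2*1/42)*(-7*√5) = -(-3)*√5/4 = 3*√5/4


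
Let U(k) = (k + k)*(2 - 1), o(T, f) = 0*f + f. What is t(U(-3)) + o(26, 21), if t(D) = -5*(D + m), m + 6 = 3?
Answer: 66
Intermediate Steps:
m = -3 (m = -6 + 3 = -3)
o(T, f) = f (o(T, f) = 0 + f = f)
U(k) = 2*k (U(k) = (2*k)*1 = 2*k)
t(D) = 15 - 5*D (t(D) = -5*(D - 3) = -5*(-3 + D) = 15 - 5*D)
t(U(-3)) + o(26, 21) = (15 - 10*(-3)) + 21 = (15 - 5*(-6)) + 21 = (15 + 30) + 21 = 45 + 21 = 66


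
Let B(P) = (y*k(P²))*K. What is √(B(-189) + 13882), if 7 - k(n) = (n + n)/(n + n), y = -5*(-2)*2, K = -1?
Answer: √13762 ≈ 117.31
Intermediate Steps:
y = 20 (y = 10*2 = 20)
k(n) = 6 (k(n) = 7 - (n + n)/(n + n) = 7 - 2*n/(2*n) = 7 - 2*n*1/(2*n) = 7 - 1*1 = 7 - 1 = 6)
B(P) = -120 (B(P) = (20*6)*(-1) = 120*(-1) = -120)
√(B(-189) + 13882) = √(-120 + 13882) = √13762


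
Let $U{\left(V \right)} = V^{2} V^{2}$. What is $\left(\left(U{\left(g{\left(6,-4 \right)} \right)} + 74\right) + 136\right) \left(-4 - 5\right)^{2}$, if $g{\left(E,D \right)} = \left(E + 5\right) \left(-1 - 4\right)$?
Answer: $741217635$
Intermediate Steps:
$g{\left(E,D \right)} = -25 - 5 E$ ($g{\left(E,D \right)} = \left(5 + E\right) \left(-5\right) = -25 - 5 E$)
$U{\left(V \right)} = V^{4}$
$\left(\left(U{\left(g{\left(6,-4 \right)} \right)} + 74\right) + 136\right) \left(-4 - 5\right)^{2} = \left(\left(\left(-25 - 30\right)^{4} + 74\right) + 136\right) \left(-4 - 5\right)^{2} = \left(\left(\left(-25 - 30\right)^{4} + 74\right) + 136\right) \left(-9\right)^{2} = \left(\left(\left(-55\right)^{4} + 74\right) + 136\right) 81 = \left(\left(9150625 + 74\right) + 136\right) 81 = \left(9150699 + 136\right) 81 = 9150835 \cdot 81 = 741217635$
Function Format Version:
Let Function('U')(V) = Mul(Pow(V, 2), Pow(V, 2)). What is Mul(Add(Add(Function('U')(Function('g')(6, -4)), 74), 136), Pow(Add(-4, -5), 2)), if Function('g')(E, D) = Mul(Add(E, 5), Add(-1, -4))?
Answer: 741217635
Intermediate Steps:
Function('g')(E, D) = Add(-25, Mul(-5, E)) (Function('g')(E, D) = Mul(Add(5, E), -5) = Add(-25, Mul(-5, E)))
Function('U')(V) = Pow(V, 4)
Mul(Add(Add(Function('U')(Function('g')(6, -4)), 74), 136), Pow(Add(-4, -5), 2)) = Mul(Add(Add(Pow(Add(-25, Mul(-5, 6)), 4), 74), 136), Pow(Add(-4, -5), 2)) = Mul(Add(Add(Pow(Add(-25, -30), 4), 74), 136), Pow(-9, 2)) = Mul(Add(Add(Pow(-55, 4), 74), 136), 81) = Mul(Add(Add(9150625, 74), 136), 81) = Mul(Add(9150699, 136), 81) = Mul(9150835, 81) = 741217635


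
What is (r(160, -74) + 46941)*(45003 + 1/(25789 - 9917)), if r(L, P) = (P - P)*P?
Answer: 33529375029597/15872 ≈ 2.1125e+9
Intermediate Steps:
r(L, P) = 0 (r(L, P) = 0*P = 0)
(r(160, -74) + 46941)*(45003 + 1/(25789 - 9917)) = (0 + 46941)*(45003 + 1/(25789 - 9917)) = 46941*(45003 + 1/15872) = 46941*(714287617/15872) = 33529375029597/15872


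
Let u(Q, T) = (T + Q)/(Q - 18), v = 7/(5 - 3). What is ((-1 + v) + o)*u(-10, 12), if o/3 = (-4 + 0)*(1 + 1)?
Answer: 43/28 ≈ 1.5357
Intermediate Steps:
o = -24 (o = 3*((-4 + 0)*(1 + 1)) = 3*(-4*2) = 3*(-8) = -24)
v = 7/2 ≈ 3.5000
u(Q, T) = (Q + T)/(-18 + Q)
((-1 + v) + o)*u(-10, 12) = ((-1 + 7/2) - 24)*((-10 + 12)/(-18 - 10)) = (5/2 - 24)*(2/(-28)) = -(-43)*2/56 = -43/2*(-1/14) = 43/28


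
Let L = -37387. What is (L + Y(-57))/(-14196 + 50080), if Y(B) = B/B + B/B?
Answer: -37385/35884 ≈ -1.0418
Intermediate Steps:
Y(B) = 2 (Y(B) = 1 + 1 = 2)
(L + Y(-57))/(-14196 + 50080) = (-37387 + 2)/(-14196 + 50080) = -37385/35884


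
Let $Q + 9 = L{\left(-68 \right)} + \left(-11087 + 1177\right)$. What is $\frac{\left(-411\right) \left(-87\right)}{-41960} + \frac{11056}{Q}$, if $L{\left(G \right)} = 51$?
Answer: $- \frac{204189959}{103515320} \approx -1.9726$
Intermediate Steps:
$Q = -9868$ ($Q = -9 + \left(51 + \left(-11087 + 1177\right)\right) = -9 + \left(51 - 9910\right) = -9 - 9859 = -9868$)
$\frac{\left(-411\right) \left(-87\right)}{-41960} + \frac{11056}{Q} = \frac{\left(-411\right) \left(-87\right)}{-41960} + \frac{11056}{-9868} = 35757 \left(- \frac{1}{41960}\right) + 11056 \left(- \frac{1}{9868}\right) = - \frac{35757}{41960} - \frac{2764}{2467} = - \frac{204189959}{103515320}$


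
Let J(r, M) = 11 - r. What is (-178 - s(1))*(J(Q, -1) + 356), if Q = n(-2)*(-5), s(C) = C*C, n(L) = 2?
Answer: -67483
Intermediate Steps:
s(C) = C²
Q = -10 (Q = 2*(-5) = -10)
(-178 - s(1))*(J(Q, -1) + 356) = (-178 - 1*1²)*((11 - 1*(-10)) + 356) = (-178 - 1*1)*((11 + 10) + 356) = (-178 - 1)*(21 + 356) = -179*377 = -67483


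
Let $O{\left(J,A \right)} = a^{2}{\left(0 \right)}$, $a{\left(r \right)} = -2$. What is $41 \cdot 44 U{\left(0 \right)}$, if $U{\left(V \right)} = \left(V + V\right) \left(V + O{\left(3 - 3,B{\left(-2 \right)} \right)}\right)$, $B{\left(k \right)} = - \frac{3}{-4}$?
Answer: $0$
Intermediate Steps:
$B{\left(k \right)} = \frac{3}{4}$ ($B{\left(k \right)} = \left(-3\right) \left(- \frac{1}{4}\right) = \frac{3}{4}$)
$O{\left(J,A \right)} = 4$ ($O{\left(J,A \right)} = \left(-2\right)^{2} = 4$)
$U{\left(V \right)} = 2 V \left(4 + V\right)$ ($U{\left(V \right)} = \left(V + V\right) \left(V + 4\right) = 2 V \left(4 + V\right)$)
$41 \cdot 44 U{\left(0 \right)} = 41 \cdot 44 \cdot 2 \cdot 0 \left(4 + 0\right) = 1804 \cdot 2 \cdot 0 \cdot 4 = 1804 \cdot 0 = 0$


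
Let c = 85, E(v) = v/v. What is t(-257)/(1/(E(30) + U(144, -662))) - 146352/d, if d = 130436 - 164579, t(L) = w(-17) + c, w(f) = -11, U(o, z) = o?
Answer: 122166914/11381 ≈ 10734.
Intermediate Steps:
E(v) = 1
t(L) = 74 (t(L) = -11 + 85 = 74)
d = -34143
t(-257)/(1/(E(30) + U(144, -662))) - 146352/d = 74/(1/(1 + 144)) - 146352/(-34143) = 74/(1/145) - 146352*(-1/34143) = 74/(1/145) + 48784/11381 = 74*145 + 48784/11381 = 10730 + 48784/11381 = 122166914/11381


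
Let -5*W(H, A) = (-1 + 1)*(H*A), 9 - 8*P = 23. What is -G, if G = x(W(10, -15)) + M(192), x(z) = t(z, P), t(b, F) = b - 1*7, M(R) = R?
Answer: -185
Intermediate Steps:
P = -7/4 (P = 9/8 - 1/8*23 = 9/8 - 23/8 = -7/4 ≈ -1.7500)
t(b, F) = -7 + b (t(b, F) = b - 7 = -7 + b)
W(H, A) = 0 (W(H, A) = -(-1 + 1)*H*A/5 = -0*A*H = -1/5*0 = 0)
x(z) = -7 + z
G = 185 (G = (-7 + 0) + 192 = -7 + 192 = 185)
-G = -1*185 = -185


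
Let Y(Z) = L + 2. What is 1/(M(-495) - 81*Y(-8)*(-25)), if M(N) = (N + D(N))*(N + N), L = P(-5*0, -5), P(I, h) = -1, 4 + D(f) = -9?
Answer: 1/504945 ≈ 1.9804e-6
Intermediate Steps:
D(f) = -13 (D(f) = -4 - 9 = -13)
L = -1
M(N) = 2*N*(-13 + N) (M(N) = (N - 13)*(N + N) = (-13 + N)*(2*N) = 2*N*(-13 + N))
Y(Z) = 1 (Y(Z) = -1 + 2 = 1)
1/(M(-495) - 81*Y(-8)*(-25)) = 1/(2*(-495)*(-13 - 495) - 81*1*(-25)) = 1/(2*(-495)*(-508) - 81*(-25)) = 1/(502920 + 2025) = 1/504945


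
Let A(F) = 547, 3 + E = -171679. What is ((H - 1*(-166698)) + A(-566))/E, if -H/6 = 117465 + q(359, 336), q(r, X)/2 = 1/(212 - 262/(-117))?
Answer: 6737052187/2151690506 ≈ 3.1311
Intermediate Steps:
E = -171682 (E = -3 - 171679 = -171682)
q(r, X) = 117/12533 (q(r, X) = 2/(212 - 262/(-117)) = 2/(212 - 262*(-1/117)) = 2/(212 + 262/117) = 2/(25066/117) = 2*(117/25066) = 117/12533)
H = -8833133772/12533 (H = -6*(117465 + 117/12533) = -6*1472188962/12533 = -8833133772/12533 ≈ -7.0479e+5)
((H - 1*(-166698)) + A(-566))/E = ((-8833133772/12533 - 1*(-166698)) + 547)/(-171682) = ((-8833133772/12533 + 166698) + 547)*(-1/171682) = (-6743907738/12533 + 547)*(-1/171682) = -6737052187/12533*(-1/171682) = 6737052187/2151690506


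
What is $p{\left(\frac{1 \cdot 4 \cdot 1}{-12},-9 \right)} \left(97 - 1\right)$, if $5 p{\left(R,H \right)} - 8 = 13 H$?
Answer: $- \frac{10464}{5} \approx -2092.8$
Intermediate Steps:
$p{\left(R,H \right)} = \frac{8}{5} + \frac{13 H}{5}$
$p{\left(\frac{1 \cdot 4 \cdot 1}{-12},-9 \right)} \left(97 - 1\right) = \left(\frac{8}{5} + \frac{13}{5} \left(-9\right)\right) \left(97 - 1\right) = \left(\frac{8}{5} - \frac{117}{5}\right) 96 = \left(- \frac{109}{5}\right) 96 = - \frac{10464}{5}$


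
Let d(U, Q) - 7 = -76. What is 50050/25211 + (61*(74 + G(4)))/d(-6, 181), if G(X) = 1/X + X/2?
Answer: -455236855/6958236 ≈ -65.424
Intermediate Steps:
d(U, Q) = -69 (d(U, Q) = 7 - 76 = -69)
G(X) = 1/X + X/2 (G(X) = 1/X + X*(1/2) = 1/X + X/2)
50050/25211 + (61*(74 + G(4)))/d(-6, 181) = 50050/25211 + (61*(74 + (1/4 + (1/2)*4)))/(-69) = 50050*(1/25211) + (61*(74 + (1/4 + 2)))*(-1/69) = 50050/25211 + (61*(74 + 9/4))*(-1/69) = 50050/25211 + (61*(305/4))*(-1/69) = 50050/25211 + (18605/4)*(-1/69) = 50050/25211 - 18605/276 = -455236855/6958236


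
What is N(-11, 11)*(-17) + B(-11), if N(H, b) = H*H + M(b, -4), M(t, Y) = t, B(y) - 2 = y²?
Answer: -2121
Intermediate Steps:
B(y) = 2 + y²
N(H, b) = b + H² (N(H, b) = H*H + b = H² + b = b + H²)
N(-11, 11)*(-17) + B(-11) = (11 + (-11)²)*(-17) + (2 + (-11)²) = (11 + 121)*(-17) + (2 + 121) = 132*(-17) + 123 = -2244 + 123 = -2121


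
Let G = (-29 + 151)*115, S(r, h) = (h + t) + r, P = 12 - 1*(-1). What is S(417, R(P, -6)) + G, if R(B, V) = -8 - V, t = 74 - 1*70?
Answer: 14449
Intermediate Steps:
P = 13 (P = 12 + 1 = 13)
t = 4 (t = 74 - 70 = 4)
S(r, h) = 4 + h + r (S(r, h) = (h + 4) + r = (4 + h) + r = 4 + h + r)
G = 14030 (G = 122*115 = 14030)
S(417, R(P, -6)) + G = (4 + (-8 - 1*(-6)) + 417) + 14030 = (4 + (-8 + 6) + 417) + 14030 = (4 - 2 + 417) + 14030 = 419 + 14030 = 14449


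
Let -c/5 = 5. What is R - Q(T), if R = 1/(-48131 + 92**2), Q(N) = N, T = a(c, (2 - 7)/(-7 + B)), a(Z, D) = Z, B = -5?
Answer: 991674/39667 ≈ 25.000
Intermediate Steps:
c = -25 (c = -5*5 = -25)
T = -25
R = -1/39667 (R = 1/(-48131 + 8464) = 1/(-39667) = -1/39667 ≈ -2.5210e-5)
R - Q(T) = -1/39667 - 1*(-25) = -1/39667 + 25 = 991674/39667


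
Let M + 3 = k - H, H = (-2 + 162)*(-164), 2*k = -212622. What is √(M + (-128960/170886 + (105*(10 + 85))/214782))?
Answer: I*√2996412475779660876984726/6117206142 ≈ 282.97*I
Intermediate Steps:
k = -106311 (k = (½)*(-212622) = -106311)
H = -26240 (H = 160*(-164) = -26240)
M = -80074 (M = -3 + (-106311 - 1*(-26240)) = -3 + (-106311 + 26240) = -3 - 80071 = -80074)
√(M + (-128960/170886 + (105*(10 + 85))/214782)) = √(-80074 + (-128960/170886 + (105*(10 + 85))/214782)) = √(-80074 + (-128960*1/170886 + (105*95)*(1/214782))) = √(-80074 + (-64480/85443 + 9975*(1/214782))) = √(-80074 + (-64480/85443 + 3325/71594)) = √(-80074 - 4332283145/6117206142) = √(-489833496897653/6117206142) = I*√2996412475779660876984726/6117206142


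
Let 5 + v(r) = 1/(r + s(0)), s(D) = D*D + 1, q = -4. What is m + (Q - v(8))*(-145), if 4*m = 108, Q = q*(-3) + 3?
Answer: -25712/9 ≈ -2856.9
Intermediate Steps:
s(D) = 1 + D² (s(D) = D² + 1 = 1 + D²)
Q = 15 (Q = -4*(-3) + 3 = 12 + 3 = 15)
m = 27 (m = (¼)*108 = 27)
v(r) = -5 + 1/(1 + r) (v(r) = -5 + 1/(r + (1 + 0²)) = -5 + 1/(r + (1 + 0)) = -5 + 1/(r + 1) = -5 + 1/(1 + r))
m + (Q - v(8))*(-145) = 27 + (15 - (-4 - 5*8)/(1 + 8))*(-145) = 27 + (15 - (-4 - 40)/9)*(-145) = 27 + (15 - (-44)/9)*(-145) = 27 + (15 - 1*(-44/9))*(-145) = 27 + (15 + 44/9)*(-145) = 27 + (179/9)*(-145) = 27 - 25955/9 = -25712/9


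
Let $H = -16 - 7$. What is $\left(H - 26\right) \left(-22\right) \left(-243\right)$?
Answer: $-261954$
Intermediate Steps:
$H = -23$ ($H = -16 - 7 = -23$)
$\left(H - 26\right) \left(-22\right) \left(-243\right) = \left(-23 - 26\right) \left(-22\right) \left(-243\right) = \left(-49\right) \left(-22\right) \left(-243\right) = 1078 \left(-243\right) = -261954$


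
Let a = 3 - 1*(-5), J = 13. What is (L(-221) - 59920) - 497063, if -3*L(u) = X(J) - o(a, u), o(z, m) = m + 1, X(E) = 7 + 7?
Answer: -557061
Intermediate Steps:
a = 8 (a = 3 + 5 = 8)
X(E) = 14
o(z, m) = 1 + m
L(u) = -13/3 + u/3 (L(u) = -(14 - (1 + u))/3 = -(14 + (-1 - u))/3 = -(13 - u)/3 = -13/3 + u/3)
(L(-221) - 59920) - 497063 = ((-13/3 + (⅓)*(-221)) - 59920) - 497063 = ((-13/3 - 221/3) - 59920) - 497063 = (-78 - 59920) - 497063 = -59998 - 497063 = -557061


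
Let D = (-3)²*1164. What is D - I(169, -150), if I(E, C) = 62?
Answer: 10414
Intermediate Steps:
D = 10476 (D = 9*1164 = 10476)
D - I(169, -150) = 10476 - 1*62 = 10476 - 62 = 10414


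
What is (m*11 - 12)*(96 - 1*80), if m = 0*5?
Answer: -192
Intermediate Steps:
m = 0
(m*11 - 12)*(96 - 1*80) = (0*11 - 12)*(96 - 1*80) = (0 - 12)*(96 - 80) = -12*16 = -192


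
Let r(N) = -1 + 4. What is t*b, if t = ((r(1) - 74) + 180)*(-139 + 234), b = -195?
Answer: -2019225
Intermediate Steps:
r(N) = 3
t = 10355 (t = ((3 - 74) + 180)*(-139 + 234) = (-71 + 180)*95 = 109*95 = 10355)
t*b = 10355*(-195) = -2019225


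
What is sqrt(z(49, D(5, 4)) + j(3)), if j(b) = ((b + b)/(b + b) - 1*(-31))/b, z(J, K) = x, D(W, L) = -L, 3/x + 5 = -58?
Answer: sqrt(4683)/21 ≈ 3.2587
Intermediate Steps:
x = -1/21 (x = 3/(-5 - 58) = 3/(-63) = 3*(-1/63) = -1/21 ≈ -0.047619)
z(J, K) = -1/21
j(b) = 32/b (j(b) = ((2*b)/((2*b)) + 31)/b = ((2*b)*(1/(2*b)) + 31)/b = (1 + 31)/b = 32/b)
sqrt(z(49, D(5, 4)) + j(3)) = sqrt(-1/21 + 32/3) = sqrt(223/21) = sqrt(4683)/21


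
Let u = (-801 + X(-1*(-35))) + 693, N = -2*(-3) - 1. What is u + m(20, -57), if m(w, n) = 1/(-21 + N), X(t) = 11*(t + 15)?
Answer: 7071/16 ≈ 441.94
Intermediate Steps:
N = 5 (N = 6 - 1 = 5)
X(t) = 165 + 11*t (X(t) = 11*(15 + t) = 165 + 11*t)
m(w, n) = -1/16 (m(w, n) = 1/(-21 + 5) = 1/(-16) = -1/16)
u = 442 (u = (-801 + (165 + 11*(-1*(-35)))) + 693 = (-801 + (165 + 11*35)) + 693 = (-801 + (165 + 385)) + 693 = (-801 + 550) + 693 = -251 + 693 = 442)
u + m(20, -57) = 442 - 1/16 = 7071/16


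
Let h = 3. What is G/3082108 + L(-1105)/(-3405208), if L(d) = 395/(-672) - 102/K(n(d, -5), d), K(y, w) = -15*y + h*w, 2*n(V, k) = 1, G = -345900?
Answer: -438305162788730317/3905480826726823680 ≈ -0.11223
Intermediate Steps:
n(V, k) = 1/2 (n(V, k) = (1/2)*1 = 1/2)
K(y, w) = -15*y + 3*w
L(d) = -395/672 - 102/(-15/2 + 3*d) (L(d) = 395/(-672) - 102/(-15*1/2 + 3*d) = 395*(-1/672) - 102/(-15/2 + 3*d) = -395/672 - 102/(-15/2 + 3*d))
G/3082108 + L(-1105)/(-3405208) = -345900/3082108 + ((-43721 - 790*(-1105))/(672*(-5 + 2*(-1105))))/(-3405208) = -345900*1/3082108 + ((-43721 + 872950)/(672*(-5 - 2210)))*(-1/3405208) = -86475/770527 + ((1/672)*829229/(-2215))*(-1/3405208) = -86475/770527 + ((1/672)*(-1/2215)*829229)*(-1/3405208) = -86475/770527 - 829229/1488480*(-1/3405208) = -86475/770527 + 829229/5068584003840 = -438305162788730317/3905480826726823680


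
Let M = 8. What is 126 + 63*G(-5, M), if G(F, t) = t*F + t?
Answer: -1890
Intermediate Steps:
G(F, t) = t + F*t (G(F, t) = F*t + t = t + F*t)
126 + 63*G(-5, M) = 126 + 63*(8*(1 - 5)) = 126 + 63*(8*(-4)) = 126 + 63*(-32) = 126 - 2016 = -1890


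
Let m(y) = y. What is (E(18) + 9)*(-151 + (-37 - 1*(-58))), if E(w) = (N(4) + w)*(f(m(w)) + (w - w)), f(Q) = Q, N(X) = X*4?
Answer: -80730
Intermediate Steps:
N(X) = 4*X
E(w) = w*(16 + w) (E(w) = (4*4 + w)*(w + (w - w)) = (16 + w)*(w + 0) = (16 + w)*w = w*(16 + w))
(E(18) + 9)*(-151 + (-37 - 1*(-58))) = (18*(16 + 18) + 9)*(-151 + (-37 - 1*(-58))) = (18*34 + 9)*(-151 + (-37 + 58)) = (612 + 9)*(-151 + 21) = 621*(-130) = -80730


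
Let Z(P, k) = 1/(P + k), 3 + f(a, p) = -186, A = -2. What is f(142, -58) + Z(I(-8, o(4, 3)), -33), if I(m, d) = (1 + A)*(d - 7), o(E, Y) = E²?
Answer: -7939/42 ≈ -189.02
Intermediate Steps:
I(m, d) = 7 - d (I(m, d) = (1 - 2)*(d - 7) = -(-7 + d) = 7 - d)
f(a, p) = -189 (f(a, p) = -3 - 186 = -189)
f(142, -58) + Z(I(-8, o(4, 3)), -33) = -189 + 1/((7 - 1*4²) - 33) = -189 + 1/((7 - 1*16) - 33) = -189 + 1/((7 - 16) - 33) = -189 + 1/(-9 - 33) = -189 + 1/(-42) = -189 - 1/42 = -7939/42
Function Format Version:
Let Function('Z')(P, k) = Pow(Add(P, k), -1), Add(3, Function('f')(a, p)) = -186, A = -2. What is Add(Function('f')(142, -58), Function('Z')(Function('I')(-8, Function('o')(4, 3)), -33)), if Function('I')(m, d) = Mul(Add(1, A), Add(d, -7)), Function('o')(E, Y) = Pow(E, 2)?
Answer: Rational(-7939, 42) ≈ -189.02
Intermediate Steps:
Function('I')(m, d) = Add(7, Mul(-1, d)) (Function('I')(m, d) = Mul(Add(1, -2), Add(d, -7)) = Mul(-1, Add(-7, d)) = Add(7, Mul(-1, d)))
Function('f')(a, p) = -189 (Function('f')(a, p) = Add(-3, -186) = -189)
Add(Function('f')(142, -58), Function('Z')(Function('I')(-8, Function('o')(4, 3)), -33)) = Add(-189, Pow(Add(Add(7, Mul(-1, Pow(4, 2))), -33), -1)) = Add(-189, Pow(Add(Add(7, Mul(-1, 16)), -33), -1)) = Add(-189, Pow(Add(Add(7, -16), -33), -1)) = Add(-189, Pow(Add(-9, -33), -1)) = Add(-189, Pow(-42, -1)) = Add(-189, Rational(-1, 42)) = Rational(-7939, 42)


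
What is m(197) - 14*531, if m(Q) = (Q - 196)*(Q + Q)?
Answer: -7040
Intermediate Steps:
m(Q) = 2*Q*(-196 + Q) (m(Q) = (-196 + Q)*(2*Q) = 2*Q*(-196 + Q))
m(197) - 14*531 = 2*197*(-196 + 197) - 14*531 = 2*197*1 - 1*7434 = 394 - 7434 = -7040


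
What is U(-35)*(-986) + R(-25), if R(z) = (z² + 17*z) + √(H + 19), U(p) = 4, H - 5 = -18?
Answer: -3744 + √6 ≈ -3741.6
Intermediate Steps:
H = -13 (H = 5 - 18 = -13)
R(z) = √6 + z² + 17*z (R(z) = (z² + 17*z) + √(-13 + 19) = (z² + 17*z) + √6 = √6 + z² + 17*z)
U(-35)*(-986) + R(-25) = 4*(-986) + (√6 + (-25)² + 17*(-25)) = -3944 + (√6 + 625 - 425) = -3944 + (200 + √6) = -3744 + √6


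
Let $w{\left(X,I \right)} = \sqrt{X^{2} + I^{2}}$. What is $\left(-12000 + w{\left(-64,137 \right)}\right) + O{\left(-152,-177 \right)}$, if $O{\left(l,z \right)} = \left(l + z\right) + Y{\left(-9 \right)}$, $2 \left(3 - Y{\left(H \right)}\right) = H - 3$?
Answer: $-12320 + \sqrt{22865} \approx -12169.0$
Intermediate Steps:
$Y{\left(H \right)} = \frac{9}{2} - \frac{H}{2}$ ($Y{\left(H \right)} = 3 - \frac{H - 3}{2} = 3 - \frac{-3 + H}{2} = 3 - \left(- \frac{3}{2} + \frac{H}{2}\right) = \frac{9}{2} - \frac{H}{2}$)
$O{\left(l,z \right)} = 9 + l + z$ ($O{\left(l,z \right)} = \left(l + z\right) + \left(\frac{9}{2} - - \frac{9}{2}\right) = \left(l + z\right) + \left(\frac{9}{2} + \frac{9}{2}\right) = \left(l + z\right) + 9 = 9 + l + z$)
$w{\left(X,I \right)} = \sqrt{I^{2} + X^{2}}$
$\left(-12000 + w{\left(-64,137 \right)}\right) + O{\left(-152,-177 \right)} = \left(-12000 + \sqrt{137^{2} + \left(-64\right)^{2}}\right) - 320 = \left(-12000 + \sqrt{18769 + 4096}\right) - 320 = \left(-12000 + \sqrt{22865}\right) - 320 = -12320 + \sqrt{22865}$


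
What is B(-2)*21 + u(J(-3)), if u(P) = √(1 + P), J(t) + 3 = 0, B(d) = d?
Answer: -42 + I*√2 ≈ -42.0 + 1.4142*I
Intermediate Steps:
J(t) = -3 (J(t) = -3 + 0 = -3)
B(-2)*21 + u(J(-3)) = -2*21 + √(1 - 3) = -42 + √(-2) = -42 + I*√2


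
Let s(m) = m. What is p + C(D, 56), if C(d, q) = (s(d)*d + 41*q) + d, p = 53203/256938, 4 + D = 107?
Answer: 3342302707/256938 ≈ 13008.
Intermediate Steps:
D = 103 (D = -4 + 107 = 103)
p = 53203/256938 (p = 53203*(1/256938) = 53203/256938 ≈ 0.20707)
C(d, q) = d + d² + 41*q (C(d, q) = (d*d + 41*q) + d = (d² + 41*q) + d = d + d² + 41*q)
p + C(D, 56) = 53203/256938 + (103 + 103² + 41*56) = 53203/256938 + (103 + 10609 + 2296) = 53203/256938 + 13008 = 3342302707/256938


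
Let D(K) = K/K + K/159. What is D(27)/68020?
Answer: 31/1802530 ≈ 1.7198e-5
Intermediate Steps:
D(K) = 1 + K/159 (D(K) = 1 + K*(1/159) = 1 + K/159)
D(27)/68020 = (1 + (1/159)*27)/68020 = (1 + 9/53)*(1/68020) = (62/53)*(1/68020) = 31/1802530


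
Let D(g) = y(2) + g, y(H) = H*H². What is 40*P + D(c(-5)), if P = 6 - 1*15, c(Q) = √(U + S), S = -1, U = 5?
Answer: -350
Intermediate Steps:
y(H) = H³
c(Q) = 2 (c(Q) = √(5 - 1) = √4 = 2)
D(g) = 8 + g (D(g) = 2³ + g = 8 + g)
P = -9 (P = 6 - 15 = -9)
40*P + D(c(-5)) = 40*(-9) + (8 + 2) = -360 + 10 = -350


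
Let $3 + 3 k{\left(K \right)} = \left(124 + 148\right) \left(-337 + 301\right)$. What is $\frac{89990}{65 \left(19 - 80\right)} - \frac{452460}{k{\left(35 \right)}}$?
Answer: $\frac{60007462}{517829} \approx 115.88$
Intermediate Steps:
$k{\left(K \right)} = -3265$ ($k{\left(K \right)} = -1 + \frac{\left(124 + 148\right) \left(-337 + 301\right)}{3} = -1 + \frac{272 \left(-36\right)}{3} = -1 + \frac{1}{3} \left(-9792\right) = -1 - 3264 = -3265$)
$\frac{89990}{65 \left(19 - 80\right)} - \frac{452460}{k{\left(35 \right)}} = \frac{89990}{65 \left(19 - 80\right)} - \frac{452460}{-3265} = \frac{89990}{65 \left(-61\right)} - - \frac{90492}{653} = \frac{89990}{-3965} + \frac{90492}{653} = 89990 \left(- \frac{1}{3965}\right) + \frac{90492}{653} = - \frac{17998}{793} + \frac{90492}{653} = \frac{60007462}{517829}$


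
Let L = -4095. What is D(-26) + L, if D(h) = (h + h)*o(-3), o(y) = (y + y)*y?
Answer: -5031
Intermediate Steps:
o(y) = 2*y² (o(y) = (2*y)*y = 2*y²)
D(h) = 36*h (D(h) = (h + h)*(2*(-3)²) = (2*h)*(2*9) = (2*h)*18 = 36*h)
D(-26) + L = 36*(-26) - 4095 = -936 - 4095 = -5031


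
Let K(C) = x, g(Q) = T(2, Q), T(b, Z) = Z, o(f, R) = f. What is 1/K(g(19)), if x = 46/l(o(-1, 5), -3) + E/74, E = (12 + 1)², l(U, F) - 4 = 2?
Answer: 222/2209 ≈ 0.10050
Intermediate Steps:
l(U, F) = 6 (l(U, F) = 4 + 2 = 6)
g(Q) = Q
E = 169 (E = 13² = 169)
x = 2209/222 (x = 46/6 + 169/74 = 46*(⅙) + 169*(1/74) = 23/3 + 169/74 = 2209/222 ≈ 9.9505)
K(C) = 2209/222
1/K(g(19)) = 1/(2209/222) = 222/2209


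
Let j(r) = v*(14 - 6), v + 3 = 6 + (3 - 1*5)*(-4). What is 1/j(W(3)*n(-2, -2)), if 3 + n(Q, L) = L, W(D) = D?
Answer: 1/88 ≈ 0.011364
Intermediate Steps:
n(Q, L) = -3 + L
v = 11 (v = -3 + (6 + (3 - 1*5)*(-4)) = -3 + (6 + (3 - 5)*(-4)) = -3 + (6 - 2*(-4)) = -3 + (6 + 8) = -3 + 14 = 11)
j(r) = 88 (j(r) = 11*(14 - 6) = 11*8 = 88)
1/j(W(3)*n(-2, -2)) = 1/88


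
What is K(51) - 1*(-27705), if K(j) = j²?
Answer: 30306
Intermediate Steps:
K(51) - 1*(-27705) = 51² - 1*(-27705) = 2601 + 27705 = 30306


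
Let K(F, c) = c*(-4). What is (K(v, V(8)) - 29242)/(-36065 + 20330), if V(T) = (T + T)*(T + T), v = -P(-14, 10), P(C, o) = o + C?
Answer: 30266/15735 ≈ 1.9235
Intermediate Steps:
P(C, o) = C + o
v = 4 (v = -(-14 + 10) = -1*(-4) = 4)
V(T) = 4*T² (V(T) = (2*T)*(2*T) = 4*T²)
K(F, c) = -4*c
(K(v, V(8)) - 29242)/(-36065 + 20330) = (-16*8² - 29242)/(-36065 + 20330) = (-16*64 - 29242)/(-15735) = (-4*256 - 29242)*(-1/15735) = (-1024 - 29242)*(-1/15735) = -30266*(-1/15735) = 30266/15735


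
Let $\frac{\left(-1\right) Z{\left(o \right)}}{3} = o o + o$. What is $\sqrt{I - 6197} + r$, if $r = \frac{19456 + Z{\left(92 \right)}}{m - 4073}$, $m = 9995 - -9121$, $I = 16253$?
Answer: $- \frac{6212}{15043} + 2 \sqrt{2514} \approx 99.867$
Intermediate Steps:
$Z{\left(o \right)} = - 3 o - 3 o^{2}$ ($Z{\left(o \right)} = - 3 \left(o o + o\right) = - 3 \left(o^{2} + o\right) = - 3 \left(o + o^{2}\right) = - 3 o - 3 o^{2}$)
$m = 19116$ ($m = 9995 + 9121 = 19116$)
$r = - \frac{6212}{15043}$ ($r = \frac{19456 - 276 \left(1 + 92\right)}{19116 - 4073} = \frac{19456 - 276 \cdot 93}{15043} = \left(19456 - 25668\right) \frac{1}{15043} = \left(-6212\right) \frac{1}{15043} = - \frac{6212}{15043} \approx -0.41295$)
$\sqrt{I - 6197} + r = \sqrt{16253 - 6197} - \frac{6212}{15043} = \sqrt{10056} - \frac{6212}{15043} = 2 \sqrt{2514} - \frac{6212}{15043} = - \frac{6212}{15043} + 2 \sqrt{2514}$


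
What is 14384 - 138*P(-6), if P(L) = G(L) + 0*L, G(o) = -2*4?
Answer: 15488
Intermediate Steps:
G(o) = -8
P(L) = -8 (P(L) = -8 + 0*L = -8 + 0 = -8)
14384 - 138*P(-6) = 14384 - 138*(-8) = 14384 - 1*(-1104) = 14384 + 1104 = 15488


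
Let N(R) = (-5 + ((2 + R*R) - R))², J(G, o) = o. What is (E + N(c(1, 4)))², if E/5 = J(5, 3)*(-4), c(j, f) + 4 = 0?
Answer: 52441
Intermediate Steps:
c(j, f) = -4 (c(j, f) = -4 + 0 = -4)
N(R) = (-3 + R² - R)² (N(R) = (-5 + ((2 + R²) - R))² = (-5 + (2 + R² - R))² = (-3 + R² - R)²)
E = -60 (E = 5*(3*(-4)) = 5*(-12) = -60)
(E + N(c(1, 4)))² = (-60 + (3 - 4 - 1*(-4)²)²)² = (-60 + (3 - 4 - 1*16)²)² = (-60 + (3 - 4 - 16)²)² = (-60 + (-17)²)² = (-60 + 289)² = 229² = 52441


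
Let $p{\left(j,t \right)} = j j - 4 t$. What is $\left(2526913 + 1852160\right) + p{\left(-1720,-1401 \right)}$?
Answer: $7343077$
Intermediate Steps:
$p{\left(j,t \right)} = j^{2} - 4 t$
$\left(2526913 + 1852160\right) + p{\left(-1720,-1401 \right)} = \left(2526913 + 1852160\right) - \left(-5604 - \left(-1720\right)^{2}\right) = 4379073 + \left(2958400 + 5604\right) = 4379073 + 2964004 = 7343077$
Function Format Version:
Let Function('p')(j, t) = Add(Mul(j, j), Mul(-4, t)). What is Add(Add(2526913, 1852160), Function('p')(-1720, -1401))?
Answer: 7343077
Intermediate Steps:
Function('p')(j, t) = Add(Pow(j, 2), Mul(-4, t))
Add(Add(2526913, 1852160), Function('p')(-1720, -1401)) = Add(Add(2526913, 1852160), Add(Pow(-1720, 2), Mul(-4, -1401))) = Add(4379073, Add(2958400, 5604)) = Add(4379073, 2964004) = 7343077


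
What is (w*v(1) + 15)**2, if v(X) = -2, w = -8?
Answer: 961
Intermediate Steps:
(w*v(1) + 15)**2 = (-8*(-2) + 15)**2 = (16 + 15)**2 = 31**2 = 961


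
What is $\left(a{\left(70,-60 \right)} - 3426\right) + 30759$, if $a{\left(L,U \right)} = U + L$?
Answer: $27343$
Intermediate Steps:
$a{\left(L,U \right)} = L + U$
$\left(a{\left(70,-60 \right)} - 3426\right) + 30759 = \left(\left(70 - 60\right) - 3426\right) + 30759 = \left(10 - 3426\right) + 30759 = -3416 + 30759 = 27343$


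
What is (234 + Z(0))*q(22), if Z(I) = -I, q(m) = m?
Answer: 5148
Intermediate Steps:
(234 + Z(0))*q(22) = (234 - 1*0)*22 = (234 + 0)*22 = 234*22 = 5148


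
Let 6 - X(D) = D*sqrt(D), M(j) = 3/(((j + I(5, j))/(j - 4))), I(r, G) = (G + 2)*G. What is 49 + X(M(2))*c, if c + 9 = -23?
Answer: -143 - 96*I*sqrt(15)/25 ≈ -143.0 - 14.872*I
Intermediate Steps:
c = -32 (c = -9 - 23 = -32)
I(r, G) = G*(2 + G) (I(r, G) = (2 + G)*G = G*(2 + G))
M(j) = 3*(-4 + j)/(j + j*(2 + j)) (M(j) = 3/(((j + j*(2 + j))/(j - 4))) = 3/(((j + j*(2 + j))/(-4 + j))) = 3*((-4 + j)/(j + j*(2 + j))) = 3*(-4 + j)/(j + j*(2 + j)))
X(D) = 6 - D**(3/2) (X(D) = 6 - D*sqrt(D) = 6 - D**(3/2))
49 + X(M(2))*c = 49 + (6 - (3*(-4 + 2)/(2*(3 + 2)))**(3/2))*(-32) = 49 + (6 - (3*(1/2)*(-2)/5)**(3/2))*(-32) = 49 + (6 - (3*(1/2)*(1/5)*(-2))**(3/2))*(-32) = 49 + (6 - (-3/5)**(3/2))*(-32) = 49 + (6 - (-3)*I*sqrt(15)/25)*(-32) = 49 + (6 + 3*I*sqrt(15)/25)*(-32) = 49 + (-192 - 96*I*sqrt(15)/25) = -143 - 96*I*sqrt(15)/25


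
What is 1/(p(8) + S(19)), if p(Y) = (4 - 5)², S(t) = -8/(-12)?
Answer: ⅗ ≈ 0.60000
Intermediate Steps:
S(t) = ⅔ (S(t) = -8*(-1/12) = ⅔)
p(Y) = 1 (p(Y) = (-1)² = 1)
1/(p(8) + S(19)) = 1/(1 + ⅔) = 1/(5/3) = ⅗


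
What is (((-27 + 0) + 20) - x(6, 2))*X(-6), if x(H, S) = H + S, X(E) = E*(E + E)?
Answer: -1080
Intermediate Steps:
X(E) = 2*E² (X(E) = E*(2*E) = 2*E²)
(((-27 + 0) + 20) - x(6, 2))*X(-6) = (((-27 + 0) + 20) - (6 + 2))*(2*(-6)²) = ((-27 + 20) - 1*8)*(2*36) = (-7 - 8)*72 = -15*72 = -1080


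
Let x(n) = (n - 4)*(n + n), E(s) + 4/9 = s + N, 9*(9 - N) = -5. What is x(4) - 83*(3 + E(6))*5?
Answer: -67645/9 ≈ -7516.1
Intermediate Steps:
N = 86/9 (N = 9 - ⅑*(-5) = 9 + 5/9 = 86/9 ≈ 9.5556)
E(s) = 82/9 + s (E(s) = -4/9 + (s + 86/9) = -4/9 + (86/9 + s) = 82/9 + s)
x(n) = 2*n*(-4 + n) (x(n) = (-4 + n)*(2*n) = 2*n*(-4 + n))
x(4) - 83*(3 + E(6))*5 = 2*4*(-4 + 4) - 83*(3 + (82/9 + 6))*5 = 2*4*0 - 83*(3 + 136/9)*5 = 0 - 13529*5/9 = 0 - 83*815/9 = 0 - 67645/9 = -67645/9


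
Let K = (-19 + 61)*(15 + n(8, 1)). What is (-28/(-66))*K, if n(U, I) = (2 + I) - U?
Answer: 1960/11 ≈ 178.18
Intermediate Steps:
n(U, I) = 2 + I - U
K = 420 (K = (-19 + 61)*(15 + (2 + 1 - 1*8)) = 42*(15 + (2 + 1 - 8)) = 42*(15 - 5) = 42*10 = 420)
(-28/(-66))*K = -28/(-66)*420 = -28*(-1/66)*420 = (14/33)*420 = 1960/11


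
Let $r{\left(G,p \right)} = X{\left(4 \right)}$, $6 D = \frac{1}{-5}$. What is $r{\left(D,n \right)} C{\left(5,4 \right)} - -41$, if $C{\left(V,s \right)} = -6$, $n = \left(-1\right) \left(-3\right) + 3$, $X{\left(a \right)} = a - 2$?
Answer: $29$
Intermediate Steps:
$D = - \frac{1}{30}$ ($D = \frac{1}{6 \left(-5\right)} = \frac{1}{6} \left(- \frac{1}{5}\right) = - \frac{1}{30} \approx -0.033333$)
$X{\left(a \right)} = -2 + a$ ($X{\left(a \right)} = a - 2 = -2 + a$)
$n = 6$ ($n = 3 + 3 = 6$)
$r{\left(G,p \right)} = 2$ ($r{\left(G,p \right)} = -2 + 4 = 2$)
$r{\left(D,n \right)} C{\left(5,4 \right)} - -41 = 2 \left(-6\right) - -41 = -12 + 41 = 29$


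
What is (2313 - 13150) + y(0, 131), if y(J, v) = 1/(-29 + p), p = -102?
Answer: -1419648/131 ≈ -10837.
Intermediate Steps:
y(J, v) = -1/131 (y(J, v) = 1/(-29 - 102) = 1/(-131) = -1/131)
(2313 - 13150) + y(0, 131) = (2313 - 13150) - 1/131 = -10837 - 1/131 = -1419648/131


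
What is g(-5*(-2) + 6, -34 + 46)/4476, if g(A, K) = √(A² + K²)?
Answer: 5/1119 ≈ 0.0044683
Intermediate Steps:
g(-5*(-2) + 6, -34 + 46)/4476 = √((-5*(-2) + 6)² + (-34 + 46)²)/4476 = √((10 + 6)² + 12²)*(1/4476) = √(16² + 144)*(1/4476) = √(256 + 144)*(1/4476) = √400*(1/4476) = 20*(1/4476) = 5/1119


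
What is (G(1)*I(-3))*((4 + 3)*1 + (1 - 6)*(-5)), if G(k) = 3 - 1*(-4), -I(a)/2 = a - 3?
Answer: 2688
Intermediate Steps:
I(a) = 6 - 2*a (I(a) = -2*(a - 3) = -2*(-3 + a) = 6 - 2*a)
G(k) = 7 (G(k) = 3 + 4 = 7)
(G(1)*I(-3))*((4 + 3)*1 + (1 - 6)*(-5)) = (7*(6 - 2*(-3)))*((4 + 3)*1 + (1 - 6)*(-5)) = (7*(6 + 6))*(7*1 - 5*(-5)) = (7*12)*(7 + 25) = 84*32 = 2688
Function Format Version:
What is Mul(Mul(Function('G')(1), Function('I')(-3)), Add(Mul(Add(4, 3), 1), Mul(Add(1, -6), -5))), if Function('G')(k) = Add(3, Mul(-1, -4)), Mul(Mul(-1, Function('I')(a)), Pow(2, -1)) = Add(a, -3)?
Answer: 2688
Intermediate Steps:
Function('I')(a) = Add(6, Mul(-2, a)) (Function('I')(a) = Mul(-2, Add(a, -3)) = Mul(-2, Add(-3, a)) = Add(6, Mul(-2, a)))
Function('G')(k) = 7 (Function('G')(k) = Add(3, 4) = 7)
Mul(Mul(Function('G')(1), Function('I')(-3)), Add(Mul(Add(4, 3), 1), Mul(Add(1, -6), -5))) = Mul(Mul(7, Add(6, Mul(-2, -3))), Add(Mul(Add(4, 3), 1), Mul(Add(1, -6), -5))) = Mul(Mul(7, Add(6, 6)), Add(Mul(7, 1), Mul(-5, -5))) = Mul(Mul(7, 12), Add(7, 25)) = Mul(84, 32) = 2688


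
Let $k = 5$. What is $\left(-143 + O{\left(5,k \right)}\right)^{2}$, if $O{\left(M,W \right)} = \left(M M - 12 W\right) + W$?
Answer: $29929$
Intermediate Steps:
$O{\left(M,W \right)} = M^{2} - 11 W$ ($O{\left(M,W \right)} = \left(M^{2} - 12 W\right) + W = M^{2} - 11 W$)
$\left(-143 + O{\left(5,k \right)}\right)^{2} = \left(-143 + \left(5^{2} - 55\right)\right)^{2} = \left(-143 + \left(25 - 55\right)\right)^{2} = \left(-143 - 30\right)^{2} = \left(-173\right)^{2} = 29929$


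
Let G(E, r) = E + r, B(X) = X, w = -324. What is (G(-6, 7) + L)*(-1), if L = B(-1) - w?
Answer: -324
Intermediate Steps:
L = 323 (L = -1 - 1*(-324) = -1 + 324 = 323)
(G(-6, 7) + L)*(-1) = ((-6 + 7) + 323)*(-1) = (1 + 323)*(-1) = 324*(-1) = -324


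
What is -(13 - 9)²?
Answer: -16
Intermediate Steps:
-(13 - 9)² = -1*4² = -1*16 = -16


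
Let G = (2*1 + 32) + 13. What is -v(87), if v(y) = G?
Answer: -47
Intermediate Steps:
G = 47 (G = (2 + 32) + 13 = 34 + 13 = 47)
v(y) = 47
-v(87) = -1*47 = -47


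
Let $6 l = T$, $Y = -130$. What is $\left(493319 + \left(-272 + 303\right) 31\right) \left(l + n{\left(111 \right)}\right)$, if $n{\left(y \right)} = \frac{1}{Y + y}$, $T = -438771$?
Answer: $- \frac{686773638900}{19} \approx -3.6146 \cdot 10^{10}$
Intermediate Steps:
$l = - \frac{146257}{2}$ ($l = \frac{1}{6} \left(-438771\right) = - \frac{146257}{2} \approx -73129.0$)
$n{\left(y \right)} = \frac{1}{-130 + y}$
$\left(493319 + \left(-272 + 303\right) 31\right) \left(l + n{\left(111 \right)}\right) = \left(493319 + \left(-272 + 303\right) 31\right) \left(- \frac{146257}{2} + \frac{1}{-130 + 111}\right) = \left(493319 + 31 \cdot 31\right) \left(- \frac{146257}{2} + \frac{1}{-19}\right) = \left(493319 + 961\right) \left(- \frac{146257}{2} - \frac{1}{19}\right) = 494280 \left(- \frac{2778885}{38}\right) = - \frac{686773638900}{19}$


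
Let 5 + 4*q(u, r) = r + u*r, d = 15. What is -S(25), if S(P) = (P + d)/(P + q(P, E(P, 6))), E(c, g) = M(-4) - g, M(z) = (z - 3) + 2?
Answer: 160/191 ≈ 0.83770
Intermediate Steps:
M(z) = -1 + z (M(z) = (-3 + z) + 2 = -1 + z)
E(c, g) = -5 - g (E(c, g) = (-1 - 4) - g = -5 - g)
q(u, r) = -5/4 + r/4 + r*u/4 (q(u, r) = -5/4 + (r + u*r)/4 = -5/4 + (r + r*u)/4 = -5/4 + (r/4 + r*u/4) = -5/4 + r/4 + r*u/4)
S(P) = (15 + P)/(-4 - 7*P/4) (S(P) = (P + 15)/(P + (-5/4 + (-5 - 1*6)/4 + (-5 - 1*6)*P/4)) = (15 + P)/(P + (-5/4 + (-5 - 6)/4 + (-5 - 6)*P/4)) = (15 + P)/(P + (-5/4 + (¼)*(-11) + (¼)*(-11)*P)) = (15 + P)/(P + (-5/4 - 11/4 - 11*P/4)) = (15 + P)/(P + (-4 - 11*P/4)) = (15 + P)/(-4 - 7*P/4))
-S(25) = -4*(-15 - 1*25)/(16 + 7*25) = -4*(-15 - 25)/(16 + 175) = -4*(-40)/191 = -1*(-160/191) = 160/191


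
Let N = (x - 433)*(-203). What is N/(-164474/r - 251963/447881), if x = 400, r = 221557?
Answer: -31654743458723/6166140285 ≈ -5133.6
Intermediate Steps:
N = 6699 (N = (400 - 433)*(-203) = -33*(-203) = 6699)
N/(-164474/r - 251963/447881) = 6699/(-164474/221557 - 251963/447881) = 6699/(-18498420855/14175881531) = 6699*(-14175881531/18498420855) = -31654743458723/6166140285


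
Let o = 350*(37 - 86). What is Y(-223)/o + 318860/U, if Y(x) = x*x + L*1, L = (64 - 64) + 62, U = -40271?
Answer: -152522089/14094850 ≈ -10.821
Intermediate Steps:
L = 62 (L = 0 + 62 = 62)
o = -17150 (o = 350*(-49) = -17150)
Y(x) = 62 + x² (Y(x) = x*x + 62*1 = x² + 62 = 62 + x²)
Y(-223)/o + 318860/U = (62 + (-223)²)/(-17150) + 318860/(-40271) = (62 + 49729)*(-1/17150) + 318860*(-1/40271) = 49791*(-1/17150) - 318860/40271 = -7113/2450 - 318860/40271 = -152522089/14094850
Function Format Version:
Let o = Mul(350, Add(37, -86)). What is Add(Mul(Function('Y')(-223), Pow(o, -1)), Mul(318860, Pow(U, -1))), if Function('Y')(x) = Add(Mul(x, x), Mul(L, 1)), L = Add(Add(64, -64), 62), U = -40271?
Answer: Rational(-152522089, 14094850) ≈ -10.821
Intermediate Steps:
L = 62 (L = Add(0, 62) = 62)
o = -17150 (o = Mul(350, -49) = -17150)
Function('Y')(x) = Add(62, Pow(x, 2)) (Function('Y')(x) = Add(Mul(x, x), Mul(62, 1)) = Add(Pow(x, 2), 62) = Add(62, Pow(x, 2)))
Add(Mul(Function('Y')(-223), Pow(o, -1)), Mul(318860, Pow(U, -1))) = Add(Mul(Add(62, Pow(-223, 2)), Pow(-17150, -1)), Mul(318860, Pow(-40271, -1))) = Add(Mul(Add(62, 49729), Rational(-1, 17150)), Mul(318860, Rational(-1, 40271))) = Add(Mul(49791, Rational(-1, 17150)), Rational(-318860, 40271)) = Add(Rational(-7113, 2450), Rational(-318860, 40271)) = Rational(-152522089, 14094850)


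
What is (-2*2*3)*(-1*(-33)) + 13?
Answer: -383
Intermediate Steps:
(-2*2*3)*(-1*(-33)) + 13 = -4*3*33 + 13 = -12*33 + 13 = -396 + 13 = -383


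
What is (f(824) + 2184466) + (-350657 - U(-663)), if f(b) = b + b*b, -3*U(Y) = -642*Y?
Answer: 2655491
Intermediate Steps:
U(Y) = 214*Y (U(Y) = -(-214)*Y = 214*Y)
f(b) = b + b**2
(f(824) + 2184466) + (-350657 - U(-663)) = (824*(1 + 824) + 2184466) + (-350657 - 214*(-663)) = (824*825 + 2184466) + (-350657 - 1*(-141882)) = (679800 + 2184466) + (-350657 + 141882) = 2864266 - 208775 = 2655491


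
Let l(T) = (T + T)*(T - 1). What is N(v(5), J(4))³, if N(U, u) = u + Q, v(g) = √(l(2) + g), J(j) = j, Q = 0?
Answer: 64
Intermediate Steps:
l(T) = 2*T*(-1 + T) (l(T) = (2*T)*(-1 + T) = 2*T*(-1 + T))
v(g) = √(4 + g) (v(g) = √(2*2*(-1 + 2) + g) = √(2*2*1 + g) = √(4 + g))
N(U, u) = u (N(U, u) = u + 0 = u)
N(v(5), J(4))³ = 4³ = 64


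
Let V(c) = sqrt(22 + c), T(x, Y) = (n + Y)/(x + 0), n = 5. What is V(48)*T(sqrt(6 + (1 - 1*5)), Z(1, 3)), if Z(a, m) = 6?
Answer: 11*sqrt(35) ≈ 65.077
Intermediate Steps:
T(x, Y) = (5 + Y)/x (T(x, Y) = (5 + Y)/(x + 0) = (5 + Y)/x)
V(48)*T(sqrt(6 + (1 - 1*5)), Z(1, 3)) = sqrt(22 + 48)*((5 + 6)/(sqrt(6 + (1 - 1*5)))) = sqrt(70)*(11/sqrt(6 + (1 - 5))) = sqrt(70)*(11/sqrt(6 - 4)) = sqrt(70)*(11/sqrt(2)) = sqrt(70)*((sqrt(2)/2)*11) = sqrt(70)*(11*sqrt(2)/2) = 11*sqrt(35)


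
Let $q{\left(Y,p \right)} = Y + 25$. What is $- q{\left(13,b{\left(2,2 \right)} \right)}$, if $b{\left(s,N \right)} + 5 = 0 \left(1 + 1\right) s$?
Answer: $-38$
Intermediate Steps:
$b{\left(s,N \right)} = -5$ ($b{\left(s,N \right)} = -5 + 0 \left(1 + 1\right) s = -5 + 0 \cdot 2 s = -5 + 0 s = -5 + 0 = -5$)
$q{\left(Y,p \right)} = 25 + Y$
$- q{\left(13,b{\left(2,2 \right)} \right)} = - (25 + 13) = \left(-1\right) 38 = -38$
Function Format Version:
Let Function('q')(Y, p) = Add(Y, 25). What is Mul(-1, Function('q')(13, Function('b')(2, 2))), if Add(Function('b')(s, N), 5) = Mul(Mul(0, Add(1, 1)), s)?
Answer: -38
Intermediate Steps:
Function('b')(s, N) = -5 (Function('b')(s, N) = Add(-5, Mul(Mul(0, Add(1, 1)), s)) = Add(-5, Mul(Mul(0, 2), s)) = Add(-5, Mul(0, s)) = Add(-5, 0) = -5)
Function('q')(Y, p) = Add(25, Y)
Mul(-1, Function('q')(13, Function('b')(2, 2))) = Mul(-1, Add(25, 13)) = Mul(-1, 38) = -38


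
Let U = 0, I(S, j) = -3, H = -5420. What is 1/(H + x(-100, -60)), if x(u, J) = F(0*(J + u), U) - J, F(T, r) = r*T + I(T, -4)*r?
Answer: -1/5360 ≈ -0.00018657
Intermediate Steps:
F(T, r) = -3*r + T*r (F(T, r) = r*T - 3*r = T*r - 3*r = -3*r + T*r)
x(u, J) = -J (x(u, J) = 0*(-3 + 0*(J + u)) - J = 0*(-3 + 0) - J = 0*(-3) - J = 0 - J = -J)
1/(H + x(-100, -60)) = 1/(-5420 - 1*(-60)) = 1/(-5420 + 60) = 1/(-5360) = -1/5360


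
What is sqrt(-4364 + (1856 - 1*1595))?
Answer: I*sqrt(4103) ≈ 64.055*I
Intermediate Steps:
sqrt(-4364 + (1856 - 1*1595)) = sqrt(-4364 + (1856 - 1595)) = sqrt(-4364 + 261) = sqrt(-4103) = I*sqrt(4103)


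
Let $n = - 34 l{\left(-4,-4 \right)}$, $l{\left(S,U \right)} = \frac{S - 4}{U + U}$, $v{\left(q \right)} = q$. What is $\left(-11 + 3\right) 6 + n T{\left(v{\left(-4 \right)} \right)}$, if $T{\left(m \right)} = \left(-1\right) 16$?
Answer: $496$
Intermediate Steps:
$l{\left(S,U \right)} = \frac{-4 + S}{2 U}$
$T{\left(m \right)} = -16$
$n = -34$ ($n = - 34 \frac{-4 - 4}{2 \left(-4\right)} = - 34 \cdot \frac{1}{2} \left(- \frac{1}{4}\right) \left(-8\right) = \left(-34\right) 1 = -34$)
$\left(-11 + 3\right) 6 + n T{\left(v{\left(-4 \right)} \right)} = \left(-11 + 3\right) 6 - -544 = \left(-8\right) 6 + 544 = -48 + 544 = 496$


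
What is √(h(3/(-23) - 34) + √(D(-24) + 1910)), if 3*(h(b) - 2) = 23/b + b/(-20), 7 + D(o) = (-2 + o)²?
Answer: √(3056693445 + 1303932100*√2579)/36110 ≈ 7.2889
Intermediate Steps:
D(o) = -7 + (-2 + o)²
h(b) = 2 - b/60 + 23/(3*b) (h(b) = 2 + (23/b + b/(-20))/3 = 2 + (23/b + b*(-1/20))/3 = 2 + (23/b - b/20)/3 = 2 + (-b/60 + 23/(3*b)) = 2 - b/60 + 23/(3*b))
√(h(3/(-23) - 34) + √(D(-24) + 1910)) = √((460 - (3/(-23) - 34)*(-120 + (3/(-23) - 34)))/(60*(3/(-23) - 34)) + √((-7 + (-2 - 24)²) + 1910)) = √((460 - (3*(-1/23) - 34)*(-120 + (3*(-1/23) - 34)))/(60*(3*(-1/23) - 34)) + √((-7 + (-26)²) + 1910)) = √((460 - (-3/23 - 34)*(-120 + (-3/23 - 34)))/(60*(-3/23 - 34)) + √((-7 + 676) + 1910)) = √((460 - 1*(-785/23)*(-120 - 785/23))/(60*(-785/23)) + √(669 + 1910)) = √((1/60)*(-23/785)*(460 - 1*(-785/23)*(-3545/23)) + √2579) = √((1/60)*(-23/785)*(460 - 2782825/529) + √2579) = √((1/60)*(-23/785)*(-2539485/529) + √2579) = √(169299/72220 + √2579)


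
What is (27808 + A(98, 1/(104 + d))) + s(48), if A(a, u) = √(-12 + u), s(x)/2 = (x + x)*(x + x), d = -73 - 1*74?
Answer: 46240 + I*√22231/43 ≈ 46240.0 + 3.4675*I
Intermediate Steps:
d = -147 (d = -73 - 74 = -147)
s(x) = 8*x² (s(x) = 2*((x + x)*(x + x)) = 2*((2*x)*(2*x)) = 2*(4*x²) = 8*x²)
(27808 + A(98, 1/(104 + d))) + s(48) = (27808 + √(-12 + 1/(104 - 147))) + 8*48² = (27808 + √(-12 + 1/(-43))) + 8*2304 = (27808 + √(-12 - 1/43)) + 18432 = (27808 + √(-517/43)) + 18432 = (27808 + I*√22231/43) + 18432 = 46240 + I*√22231/43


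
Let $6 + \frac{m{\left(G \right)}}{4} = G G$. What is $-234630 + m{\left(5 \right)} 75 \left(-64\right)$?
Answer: $-599430$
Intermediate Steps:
$m{\left(G \right)} = -24 + 4 G^{2}$ ($m{\left(G \right)} = -24 + 4 G G = -24 + 4 G^{2}$)
$-234630 + m{\left(5 \right)} 75 \left(-64\right) = -234630 + \left(-24 + 4 \cdot 5^{2}\right) 75 \left(-64\right) = -234630 + \left(-24 + 4 \cdot 25\right) 75 \left(-64\right) = -234630 + \left(-24 + 100\right) 75 \left(-64\right) = -234630 + 76 \cdot 75 \left(-64\right) = -234630 + 5700 \left(-64\right) = -234630 - 364800 = -599430$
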